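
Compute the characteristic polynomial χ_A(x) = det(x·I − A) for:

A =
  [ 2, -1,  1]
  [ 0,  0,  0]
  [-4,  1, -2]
x^3

Expanding det(x·I − A) (e.g. by cofactor expansion or by noting that A is similar to its Jordan form J, which has the same characteristic polynomial as A) gives
  χ_A(x) = x^3
which factors as x^3. The eigenvalues (with algebraic multiplicities) are λ = 0 with multiplicity 3.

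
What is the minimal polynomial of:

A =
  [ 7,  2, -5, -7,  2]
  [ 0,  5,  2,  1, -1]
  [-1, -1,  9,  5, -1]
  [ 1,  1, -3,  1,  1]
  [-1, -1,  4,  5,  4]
x^4 - 21*x^3 + 165*x^2 - 575*x + 750

The characteristic polynomial is χ_A(x) = (x - 6)*(x - 5)^4, so the eigenvalues are known. The minimal polynomial is
  m_A(x) = Π_λ (x − λ)^{k_λ}
where k_λ is the size of the *largest* Jordan block for λ (equivalently, the smallest k with (A − λI)^k v = 0 for every generalised eigenvector v of λ).

  λ = 5: largest Jordan block has size 3, contributing (x − 5)^3
  λ = 6: largest Jordan block has size 1, contributing (x − 6)

So m_A(x) = (x - 6)*(x - 5)^3 = x^4 - 21*x^3 + 165*x^2 - 575*x + 750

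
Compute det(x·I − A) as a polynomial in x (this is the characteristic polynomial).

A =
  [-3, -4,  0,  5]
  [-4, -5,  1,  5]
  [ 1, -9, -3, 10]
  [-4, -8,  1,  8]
x^4 + 3*x^3 - 6*x^2 - 28*x - 24

Expanding det(x·I − A) (e.g. by cofactor expansion or by noting that A is similar to its Jordan form J, which has the same characteristic polynomial as A) gives
  χ_A(x) = x^4 + 3*x^3 - 6*x^2 - 28*x - 24
which factors as (x - 3)*(x + 2)^3. The eigenvalues (with algebraic multiplicities) are λ = -2 with multiplicity 3, λ = 3 with multiplicity 1.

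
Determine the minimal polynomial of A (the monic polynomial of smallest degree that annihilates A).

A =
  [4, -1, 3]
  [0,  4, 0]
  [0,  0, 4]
x^2 - 8*x + 16

The characteristic polynomial is χ_A(x) = (x - 4)^3, so the eigenvalues are known. The minimal polynomial is
  m_A(x) = Π_λ (x − λ)^{k_λ}
where k_λ is the size of the *largest* Jordan block for λ (equivalently, the smallest k with (A − λI)^k v = 0 for every generalised eigenvector v of λ).

  λ = 4: largest Jordan block has size 2, contributing (x − 4)^2

So m_A(x) = (x - 4)^2 = x^2 - 8*x + 16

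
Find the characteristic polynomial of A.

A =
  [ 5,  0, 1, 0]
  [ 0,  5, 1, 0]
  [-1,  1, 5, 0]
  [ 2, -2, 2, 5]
x^4 - 20*x^3 + 150*x^2 - 500*x + 625

Expanding det(x·I − A) (e.g. by cofactor expansion or by noting that A is similar to its Jordan form J, which has the same characteristic polynomial as A) gives
  χ_A(x) = x^4 - 20*x^3 + 150*x^2 - 500*x + 625
which factors as (x - 5)^4. The eigenvalues (with algebraic multiplicities) are λ = 5 with multiplicity 4.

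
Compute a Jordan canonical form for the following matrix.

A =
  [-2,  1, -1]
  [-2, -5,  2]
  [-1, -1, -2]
J_2(-3) ⊕ J_1(-3)

The characteristic polynomial is
  det(x·I − A) = x^3 + 9*x^2 + 27*x + 27 = (x + 3)^3

Eigenvalues and multiplicities (the geometric multiplicity of λ is n − rank(A − λI), which equals the number of Jordan blocks for λ):
  λ = -3: algebraic multiplicity = 3, geometric multiplicity = 2

Determining the block sizes for each eigenvalue:
  λ = -3: 2 blocks summing to 3 forces exactly one block of size 2 and the rest size 1 → block sizes [2, 1]

Assembling the blocks gives a Jordan form
J =
  [-3,  1,  0]
  [ 0, -3,  0]
  [ 0,  0, -3]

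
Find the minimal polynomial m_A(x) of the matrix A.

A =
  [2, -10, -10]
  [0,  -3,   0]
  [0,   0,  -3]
x^2 + x - 6

The characteristic polynomial is χ_A(x) = (x - 2)*(x + 3)^2, so the eigenvalues are known. The minimal polynomial is
  m_A(x) = Π_λ (x − λ)^{k_λ}
where k_λ is the size of the *largest* Jordan block for λ (equivalently, the smallest k with (A − λI)^k v = 0 for every generalised eigenvector v of λ).

  λ = -3: largest Jordan block has size 1, contributing (x + 3)
  λ = 2: largest Jordan block has size 1, contributing (x − 2)

So m_A(x) = (x - 2)*(x + 3) = x^2 + x - 6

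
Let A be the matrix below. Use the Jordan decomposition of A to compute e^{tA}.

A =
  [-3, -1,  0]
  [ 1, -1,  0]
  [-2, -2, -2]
e^{tA} =
  [-t*exp(-2*t) + exp(-2*t), -t*exp(-2*t), 0]
  [t*exp(-2*t), t*exp(-2*t) + exp(-2*t), 0]
  [-2*t*exp(-2*t), -2*t*exp(-2*t), exp(-2*t)]

Strategy: write A = P · J · P⁻¹ where J is a Jordan canonical form, so e^{tA} = P · e^{tJ} · P⁻¹, and e^{tJ} can be computed block-by-block.

A has Jordan form
J =
  [-2,  1,  0]
  [ 0, -2,  0]
  [ 0,  0, -2]
(up to reordering of blocks).

Per-block formulas:
  For a 1×1 block at λ = -2: exp(t · [-2]) = [e^(-2t)].
  For a 2×2 Jordan block J_2(-2): exp(t · J_2(-2)) = e^(-2t)·(I + t·N), where N is the 2×2 nilpotent shift.

After assembling e^{tJ} and conjugating by P, we get:

e^{tA} =
  [-t*exp(-2*t) + exp(-2*t), -t*exp(-2*t), 0]
  [t*exp(-2*t), t*exp(-2*t) + exp(-2*t), 0]
  [-2*t*exp(-2*t), -2*t*exp(-2*t), exp(-2*t)]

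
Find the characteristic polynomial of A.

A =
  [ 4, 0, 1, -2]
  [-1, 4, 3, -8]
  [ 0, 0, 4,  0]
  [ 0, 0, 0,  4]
x^4 - 16*x^3 + 96*x^2 - 256*x + 256

Expanding det(x·I − A) (e.g. by cofactor expansion or by noting that A is similar to its Jordan form J, which has the same characteristic polynomial as A) gives
  χ_A(x) = x^4 - 16*x^3 + 96*x^2 - 256*x + 256
which factors as (x - 4)^4. The eigenvalues (with algebraic multiplicities) are λ = 4 with multiplicity 4.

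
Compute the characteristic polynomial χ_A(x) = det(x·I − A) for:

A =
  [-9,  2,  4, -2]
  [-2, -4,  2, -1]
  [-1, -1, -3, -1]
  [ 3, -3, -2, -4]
x^4 + 20*x^3 + 150*x^2 + 500*x + 625

Expanding det(x·I − A) (e.g. by cofactor expansion or by noting that A is similar to its Jordan form J, which has the same characteristic polynomial as A) gives
  χ_A(x) = x^4 + 20*x^3 + 150*x^2 + 500*x + 625
which factors as (x + 5)^4. The eigenvalues (with algebraic multiplicities) are λ = -5 with multiplicity 4.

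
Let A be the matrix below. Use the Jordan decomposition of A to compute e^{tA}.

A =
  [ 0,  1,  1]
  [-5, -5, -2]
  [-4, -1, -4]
e^{tA} =
  [3*t*exp(-3*t) + exp(-3*t), t*exp(-3*t), t*exp(-3*t)]
  [3*t^2*exp(-3*t)/2 - 5*t*exp(-3*t), t^2*exp(-3*t)/2 - 2*t*exp(-3*t) + exp(-3*t), t^2*exp(-3*t)/2 - 2*t*exp(-3*t)]
  [-3*t^2*exp(-3*t)/2 - 4*t*exp(-3*t), -t^2*exp(-3*t)/2 - t*exp(-3*t), -t^2*exp(-3*t)/2 - t*exp(-3*t) + exp(-3*t)]

Strategy: write A = P · J · P⁻¹ where J is a Jordan canonical form, so e^{tA} = P · e^{tJ} · P⁻¹, and e^{tJ} can be computed block-by-block.

A has Jordan form
J =
  [-3,  1,  0]
  [ 0, -3,  1]
  [ 0,  0, -3]
(up to reordering of blocks).

Per-block formulas:
  For a 3×3 Jordan block J_3(-3): exp(t · J_3(-3)) = e^(-3t)·(I + t·N + (t^2/2)·N^2), where N is the 3×3 nilpotent shift.

After assembling e^{tJ} and conjugating by P, we get:

e^{tA} =
  [3*t*exp(-3*t) + exp(-3*t), t*exp(-3*t), t*exp(-3*t)]
  [3*t^2*exp(-3*t)/2 - 5*t*exp(-3*t), t^2*exp(-3*t)/2 - 2*t*exp(-3*t) + exp(-3*t), t^2*exp(-3*t)/2 - 2*t*exp(-3*t)]
  [-3*t^2*exp(-3*t)/2 - 4*t*exp(-3*t), -t^2*exp(-3*t)/2 - t*exp(-3*t), -t^2*exp(-3*t)/2 - t*exp(-3*t) + exp(-3*t)]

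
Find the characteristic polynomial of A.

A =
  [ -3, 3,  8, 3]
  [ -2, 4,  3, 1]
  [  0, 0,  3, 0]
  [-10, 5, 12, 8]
x^4 - 12*x^3 + 54*x^2 - 108*x + 81

Expanding det(x·I − A) (e.g. by cofactor expansion or by noting that A is similar to its Jordan form J, which has the same characteristic polynomial as A) gives
  χ_A(x) = x^4 - 12*x^3 + 54*x^2 - 108*x + 81
which factors as (x - 3)^4. The eigenvalues (with algebraic multiplicities) are λ = 3 with multiplicity 4.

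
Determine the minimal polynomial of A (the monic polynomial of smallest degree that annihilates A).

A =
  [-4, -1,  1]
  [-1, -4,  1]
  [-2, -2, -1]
x^2 + 6*x + 9

The characteristic polynomial is χ_A(x) = (x + 3)^3, so the eigenvalues are known. The minimal polynomial is
  m_A(x) = Π_λ (x − λ)^{k_λ}
where k_λ is the size of the *largest* Jordan block for λ (equivalently, the smallest k with (A − λI)^k v = 0 for every generalised eigenvector v of λ).

  λ = -3: largest Jordan block has size 2, contributing (x + 3)^2

So m_A(x) = (x + 3)^2 = x^2 + 6*x + 9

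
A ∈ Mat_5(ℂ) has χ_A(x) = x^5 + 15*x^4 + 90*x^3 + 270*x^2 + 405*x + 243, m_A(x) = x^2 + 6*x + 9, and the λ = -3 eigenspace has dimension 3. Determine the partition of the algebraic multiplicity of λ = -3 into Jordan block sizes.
Block sizes for λ = -3: [2, 2, 1]

Step 1 — from the characteristic polynomial, algebraic multiplicity of λ = -3 is 5. From dim ker(A − (-3)·I) = 3, there are exactly 3 Jordan blocks for λ = -3.
Step 2 — from the minimal polynomial, the factor (x + 3)^2 tells us the largest block for λ = -3 has size 2.
Step 3 — with total size 5, 3 blocks, and largest block 2, the block sizes (in nonincreasing order) are [2, 2, 1].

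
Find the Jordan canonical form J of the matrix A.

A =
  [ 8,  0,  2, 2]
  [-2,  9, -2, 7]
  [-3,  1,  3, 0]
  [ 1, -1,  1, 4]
J_3(6) ⊕ J_1(6)

The characteristic polynomial is
  det(x·I − A) = x^4 - 24*x^3 + 216*x^2 - 864*x + 1296 = (x - 6)^4

Eigenvalues and multiplicities (the geometric multiplicity of λ is n − rank(A − λI), which equals the number of Jordan blocks for λ):
  λ = 6: algebraic multiplicity = 4, geometric multiplicity = 2

Determining the block sizes for each eigenvalue:
  λ = 6: with am = 4 and gm = 2, the partition is not yet determined (e.g. several partitions of 4 into 2 parts exist). Let N = A − (6)·I. Computing rank(N^1) = 2, rank(N^2) = 1, rank(N^3) = 0; the number of blocks of size ≥ j is rank(N^{j−1}) − rank(N^j), giving [2, 1, 1]. So we have 1 block(s) of size 3, 1 block(s) of size 1 → block sizes [3, 1]

Assembling the blocks gives a Jordan form
J =
  [6, 1, 0, 0]
  [0, 6, 1, 0]
  [0, 0, 6, 0]
  [0, 0, 0, 6]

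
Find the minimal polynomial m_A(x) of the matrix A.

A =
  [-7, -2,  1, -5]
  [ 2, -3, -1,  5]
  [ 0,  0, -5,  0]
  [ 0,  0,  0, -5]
x^2 + 10*x + 25

The characteristic polynomial is χ_A(x) = (x + 5)^4, so the eigenvalues are known. The minimal polynomial is
  m_A(x) = Π_λ (x − λ)^{k_λ}
where k_λ is the size of the *largest* Jordan block for λ (equivalently, the smallest k with (A − λI)^k v = 0 for every generalised eigenvector v of λ).

  λ = -5: largest Jordan block has size 2, contributing (x + 5)^2

So m_A(x) = (x + 5)^2 = x^2 + 10*x + 25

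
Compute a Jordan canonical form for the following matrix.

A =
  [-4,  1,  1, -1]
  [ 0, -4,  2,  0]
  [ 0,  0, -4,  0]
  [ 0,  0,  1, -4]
J_3(-4) ⊕ J_1(-4)

The characteristic polynomial is
  det(x·I − A) = x^4 + 16*x^3 + 96*x^2 + 256*x + 256 = (x + 4)^4

Eigenvalues and multiplicities (the geometric multiplicity of λ is n − rank(A − λI), which equals the number of Jordan blocks for λ):
  λ = -4: algebraic multiplicity = 4, geometric multiplicity = 2

Determining the block sizes for each eigenvalue:
  λ = -4: with am = 4 and gm = 2, the partition is not yet determined (e.g. several partitions of 4 into 2 parts exist). Let N = A − (-4)·I. Computing rank(N^1) = 2, rank(N^2) = 1, rank(N^3) = 0; the number of blocks of size ≥ j is rank(N^{j−1}) − rank(N^j), giving [2, 1, 1]. So we have 1 block(s) of size 3, 1 block(s) of size 1 → block sizes [3, 1]

Assembling the blocks gives a Jordan form
J =
  [-4,  1,  0,  0]
  [ 0, -4,  1,  0]
  [ 0,  0, -4,  0]
  [ 0,  0,  0, -4]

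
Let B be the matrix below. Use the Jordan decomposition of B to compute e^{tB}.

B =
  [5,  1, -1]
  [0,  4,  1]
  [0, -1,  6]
e^{tB} =
  [exp(5*t), t*exp(5*t), -t*exp(5*t)]
  [0, -t*exp(5*t) + exp(5*t), t*exp(5*t)]
  [0, -t*exp(5*t), t*exp(5*t) + exp(5*t)]

Strategy: write B = P · J · P⁻¹ where J is a Jordan canonical form, so e^{tB} = P · e^{tJ} · P⁻¹, and e^{tJ} can be computed block-by-block.

B has Jordan form
J =
  [5, 1, 0]
  [0, 5, 0]
  [0, 0, 5]
(up to reordering of blocks).

Per-block formulas:
  For a 2×2 Jordan block J_2(5): exp(t · J_2(5)) = e^(5t)·(I + t·N), where N is the 2×2 nilpotent shift.
  For a 1×1 block at λ = 5: exp(t · [5]) = [e^(5t)].

After assembling e^{tJ} and conjugating by P, we get:

e^{tB} =
  [exp(5*t), t*exp(5*t), -t*exp(5*t)]
  [0, -t*exp(5*t) + exp(5*t), t*exp(5*t)]
  [0, -t*exp(5*t), t*exp(5*t) + exp(5*t)]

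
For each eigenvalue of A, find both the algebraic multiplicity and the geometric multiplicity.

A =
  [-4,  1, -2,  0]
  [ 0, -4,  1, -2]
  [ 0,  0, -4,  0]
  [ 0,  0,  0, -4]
λ = -4: alg = 4, geom = 2

Step 1 — factor the characteristic polynomial to read off the algebraic multiplicities:
  χ_A(x) = (x + 4)^4

Step 2 — compute geometric multiplicities via the rank-nullity identity g(λ) = n − rank(A − λI):
  rank(A − (-4)·I) = 2, so dim ker(A − (-4)·I) = n − 2 = 2

Summary:
  λ = -4: algebraic multiplicity = 4, geometric multiplicity = 2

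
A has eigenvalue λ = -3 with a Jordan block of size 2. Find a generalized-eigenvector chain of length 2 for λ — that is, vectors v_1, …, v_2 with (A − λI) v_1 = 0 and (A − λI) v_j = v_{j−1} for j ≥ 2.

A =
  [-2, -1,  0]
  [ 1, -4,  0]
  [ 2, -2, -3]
A Jordan chain for λ = -3 of length 2:
v_1 = (1, 1, 2)ᵀ
v_2 = (1, 0, 0)ᵀ

Let N = A − (-3)·I. We want v_2 with N^2 v_2 = 0 but N^1 v_2 ≠ 0; then v_{j-1} := N · v_j for j = 2, …, 2.

Pick v_2 = (1, 0, 0)ᵀ.
Then v_1 = N · v_2 = (1, 1, 2)ᵀ.

Sanity check: (A − (-3)·I) v_1 = (0, 0, 0)ᵀ = 0. ✓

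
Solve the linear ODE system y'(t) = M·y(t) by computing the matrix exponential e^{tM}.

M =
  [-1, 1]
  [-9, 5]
e^{tM} =
  [-3*t*exp(2*t) + exp(2*t), t*exp(2*t)]
  [-9*t*exp(2*t), 3*t*exp(2*t) + exp(2*t)]

Strategy: write M = P · J · P⁻¹ where J is a Jordan canonical form, so e^{tM} = P · e^{tJ} · P⁻¹, and e^{tJ} can be computed block-by-block.

M has Jordan form
J =
  [2, 1]
  [0, 2]
(up to reordering of blocks).

Per-block formulas:
  For a 2×2 Jordan block J_2(2): exp(t · J_2(2)) = e^(2t)·(I + t·N), where N is the 2×2 nilpotent shift.

After assembling e^{tJ} and conjugating by P, we get:

e^{tM} =
  [-3*t*exp(2*t) + exp(2*t), t*exp(2*t)]
  [-9*t*exp(2*t), 3*t*exp(2*t) + exp(2*t)]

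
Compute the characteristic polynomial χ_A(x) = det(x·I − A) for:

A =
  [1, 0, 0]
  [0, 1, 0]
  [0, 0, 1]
x^3 - 3*x^2 + 3*x - 1

Expanding det(x·I − A) (e.g. by cofactor expansion or by noting that A is similar to its Jordan form J, which has the same characteristic polynomial as A) gives
  χ_A(x) = x^3 - 3*x^2 + 3*x - 1
which factors as (x - 1)^3. The eigenvalues (with algebraic multiplicities) are λ = 1 with multiplicity 3.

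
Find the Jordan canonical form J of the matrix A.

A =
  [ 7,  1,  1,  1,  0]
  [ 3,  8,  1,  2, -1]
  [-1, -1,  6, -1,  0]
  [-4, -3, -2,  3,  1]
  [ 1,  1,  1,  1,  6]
J_3(6) ⊕ J_2(6)

The characteristic polynomial is
  det(x·I − A) = x^5 - 30*x^4 + 360*x^3 - 2160*x^2 + 6480*x - 7776 = (x - 6)^5

Eigenvalues and multiplicities (the geometric multiplicity of λ is n − rank(A − λI), which equals the number of Jordan blocks for λ):
  λ = 6: algebraic multiplicity = 5, geometric multiplicity = 2

Determining the block sizes for each eigenvalue:
  λ = 6: with am = 5 and gm = 2, the partition is not yet determined (e.g. several partitions of 5 into 2 parts exist). Let N = A − (6)·I. Computing rank(N^1) = 3, rank(N^2) = 1, rank(N^3) = 0; the number of blocks of size ≥ j is rank(N^{j−1}) − rank(N^j), giving [2, 2, 1]. So we have 1 block(s) of size 3, 1 block(s) of size 2 → block sizes [3, 2]

Assembling the blocks gives a Jordan form
J =
  [6, 1, 0, 0, 0]
  [0, 6, 1, 0, 0]
  [0, 0, 6, 0, 0]
  [0, 0, 0, 6, 1]
  [0, 0, 0, 0, 6]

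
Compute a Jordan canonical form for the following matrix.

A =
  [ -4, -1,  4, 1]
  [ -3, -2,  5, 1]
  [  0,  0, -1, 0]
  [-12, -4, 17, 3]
J_2(-1) ⊕ J_2(-1)

The characteristic polynomial is
  det(x·I − A) = x^4 + 4*x^3 + 6*x^2 + 4*x + 1 = (x + 1)^4

Eigenvalues and multiplicities (the geometric multiplicity of λ is n − rank(A − λI), which equals the number of Jordan blocks for λ):
  λ = -1: algebraic multiplicity = 4, geometric multiplicity = 2

Determining the block sizes for each eigenvalue:
  λ = -1: with am = 4 and gm = 2, the partition is not yet determined (e.g. several partitions of 4 into 2 parts exist). Let N = A − (-1)·I. Computing rank(N^1) = 2, rank(N^2) = 0; the number of blocks of size ≥ j is rank(N^{j−1}) − rank(N^j), giving [2, 2]. So we have 2 block(s) of size 2 → block sizes [2, 2]

Assembling the blocks gives a Jordan form
J =
  [-1,  1,  0,  0]
  [ 0, -1,  0,  0]
  [ 0,  0, -1,  1]
  [ 0,  0,  0, -1]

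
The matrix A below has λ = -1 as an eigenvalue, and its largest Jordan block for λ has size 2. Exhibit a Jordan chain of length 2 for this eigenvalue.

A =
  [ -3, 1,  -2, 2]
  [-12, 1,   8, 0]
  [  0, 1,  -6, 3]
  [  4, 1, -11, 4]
A Jordan chain for λ = -1 of length 2:
v_1 = (-2, -12, 0, 4)ᵀ
v_2 = (1, 0, 0, 0)ᵀ

Let N = A − (-1)·I. We want v_2 with N^2 v_2 = 0 but N^1 v_2 ≠ 0; then v_{j-1} := N · v_j for j = 2, …, 2.

Pick v_2 = (1, 0, 0, 0)ᵀ.
Then v_1 = N · v_2 = (-2, -12, 0, 4)ᵀ.

Sanity check: (A − (-1)·I) v_1 = (0, 0, 0, 0)ᵀ = 0. ✓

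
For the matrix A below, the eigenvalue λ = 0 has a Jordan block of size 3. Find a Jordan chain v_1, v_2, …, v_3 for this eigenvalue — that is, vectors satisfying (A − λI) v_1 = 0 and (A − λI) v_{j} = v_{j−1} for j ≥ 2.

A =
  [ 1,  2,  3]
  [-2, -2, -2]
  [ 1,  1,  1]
A Jordan chain for λ = 0 of length 3:
v_1 = (1, -2, 1)ᵀ
v_2 = (2, -2, 1)ᵀ
v_3 = (0, 1, 0)ᵀ

Let N = A − (0)·I. We want v_3 with N^3 v_3 = 0 but N^2 v_3 ≠ 0; then v_{j-1} := N · v_j for j = 3, …, 2.

Pick v_3 = (0, 1, 0)ᵀ.
Then v_2 = N · v_3 = (2, -2, 1)ᵀ.
Then v_1 = N · v_2 = (1, -2, 1)ᵀ.

Sanity check: (A − (0)·I) v_1 = (0, 0, 0)ᵀ = 0. ✓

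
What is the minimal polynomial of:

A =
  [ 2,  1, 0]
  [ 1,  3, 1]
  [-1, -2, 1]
x^3 - 6*x^2 + 12*x - 8

The characteristic polynomial is χ_A(x) = (x - 2)^3, so the eigenvalues are known. The minimal polynomial is
  m_A(x) = Π_λ (x − λ)^{k_λ}
where k_λ is the size of the *largest* Jordan block for λ (equivalently, the smallest k with (A − λI)^k v = 0 for every generalised eigenvector v of λ).

  λ = 2: largest Jordan block has size 3, contributing (x − 2)^3

So m_A(x) = (x - 2)^3 = x^3 - 6*x^2 + 12*x - 8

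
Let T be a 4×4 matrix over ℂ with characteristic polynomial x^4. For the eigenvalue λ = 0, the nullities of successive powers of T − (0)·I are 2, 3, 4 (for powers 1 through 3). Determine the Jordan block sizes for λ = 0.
Block sizes for λ = 0: [3, 1]

From the dimensions of kernels of powers, the number of Jordan blocks of size at least j is d_j − d_{j−1} where d_j = dim ker(N^j) (with d_0 = 0). Computing the differences gives [2, 1, 1].
The number of blocks of size exactly k is (#blocks of size ≥ k) − (#blocks of size ≥ k + 1), so the partition is: 1 block(s) of size 1, 1 block(s) of size 3.
In nonincreasing order the block sizes are [3, 1].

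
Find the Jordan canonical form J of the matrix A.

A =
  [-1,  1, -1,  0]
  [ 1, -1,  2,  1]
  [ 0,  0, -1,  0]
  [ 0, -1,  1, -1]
J_3(-1) ⊕ J_1(-1)

The characteristic polynomial is
  det(x·I − A) = x^4 + 4*x^3 + 6*x^2 + 4*x + 1 = (x + 1)^4

Eigenvalues and multiplicities (the geometric multiplicity of λ is n − rank(A − λI), which equals the number of Jordan blocks for λ):
  λ = -1: algebraic multiplicity = 4, geometric multiplicity = 2

Determining the block sizes for each eigenvalue:
  λ = -1: with am = 4 and gm = 2, the partition is not yet determined (e.g. several partitions of 4 into 2 parts exist). Let N = A − (-1)·I. Computing rank(N^1) = 2, rank(N^2) = 1, rank(N^3) = 0; the number of blocks of size ≥ j is rank(N^{j−1}) − rank(N^j), giving [2, 1, 1]. So we have 1 block(s) of size 3, 1 block(s) of size 1 → block sizes [3, 1]

Assembling the blocks gives a Jordan form
J =
  [-1,  1,  0,  0]
  [ 0, -1,  1,  0]
  [ 0,  0, -1,  0]
  [ 0,  0,  0, -1]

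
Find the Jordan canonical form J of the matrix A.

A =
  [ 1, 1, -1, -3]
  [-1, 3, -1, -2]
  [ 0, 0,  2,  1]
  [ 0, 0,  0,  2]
J_2(2) ⊕ J_2(2)

The characteristic polynomial is
  det(x·I − A) = x^4 - 8*x^3 + 24*x^2 - 32*x + 16 = (x - 2)^4

Eigenvalues and multiplicities (the geometric multiplicity of λ is n − rank(A − λI), which equals the number of Jordan blocks for λ):
  λ = 2: algebraic multiplicity = 4, geometric multiplicity = 2

Determining the block sizes for each eigenvalue:
  λ = 2: with am = 4 and gm = 2, the partition is not yet determined (e.g. several partitions of 4 into 2 parts exist). Let N = A − (2)·I. Computing rank(N^1) = 2, rank(N^2) = 0; the number of blocks of size ≥ j is rank(N^{j−1}) − rank(N^j), giving [2, 2]. So we have 2 block(s) of size 2 → block sizes [2, 2]

Assembling the blocks gives a Jordan form
J =
  [2, 1, 0, 0]
  [0, 2, 0, 0]
  [0, 0, 2, 1]
  [0, 0, 0, 2]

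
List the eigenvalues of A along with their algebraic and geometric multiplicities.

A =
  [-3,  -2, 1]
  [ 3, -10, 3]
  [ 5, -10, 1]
λ = -4: alg = 3, geom = 2

Step 1 — factor the characteristic polynomial to read off the algebraic multiplicities:
  χ_A(x) = (x + 4)^3

Step 2 — compute geometric multiplicities via the rank-nullity identity g(λ) = n − rank(A − λI):
  rank(A − (-4)·I) = 1, so dim ker(A − (-4)·I) = n − 1 = 2

Summary:
  λ = -4: algebraic multiplicity = 3, geometric multiplicity = 2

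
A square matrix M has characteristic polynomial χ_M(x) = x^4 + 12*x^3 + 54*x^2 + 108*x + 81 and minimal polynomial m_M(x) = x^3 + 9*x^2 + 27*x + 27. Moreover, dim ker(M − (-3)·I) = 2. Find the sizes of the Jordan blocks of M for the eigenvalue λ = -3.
Block sizes for λ = -3: [3, 1]

Step 1 — from the characteristic polynomial, algebraic multiplicity of λ = -3 is 4. From dim ker(M − (-3)·I) = 2, there are exactly 2 Jordan blocks for λ = -3.
Step 2 — from the minimal polynomial, the factor (x + 3)^3 tells us the largest block for λ = -3 has size 3.
Step 3 — with total size 4, 2 blocks, and largest block 3, the block sizes (in nonincreasing order) are [3, 1].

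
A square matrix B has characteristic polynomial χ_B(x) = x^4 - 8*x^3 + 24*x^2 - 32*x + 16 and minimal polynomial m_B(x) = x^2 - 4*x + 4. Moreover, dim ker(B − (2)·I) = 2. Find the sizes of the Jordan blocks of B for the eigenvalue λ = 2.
Block sizes for λ = 2: [2, 2]

Step 1 — from the characteristic polynomial, algebraic multiplicity of λ = 2 is 4. From dim ker(B − (2)·I) = 2, there are exactly 2 Jordan blocks for λ = 2.
Step 2 — from the minimal polynomial, the factor (x − 2)^2 tells us the largest block for λ = 2 has size 2.
Step 3 — with total size 4, 2 blocks, and largest block 2, the block sizes (in nonincreasing order) are [2, 2].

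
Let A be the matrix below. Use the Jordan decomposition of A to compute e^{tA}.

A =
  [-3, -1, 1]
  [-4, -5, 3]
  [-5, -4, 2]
e^{tA} =
  [-t*exp(-2*t) + exp(-2*t), -t*exp(-2*t), t*exp(-2*t)]
  [t^2*exp(-2*t)/2 - 4*t*exp(-2*t), t^2*exp(-2*t)/2 - 3*t*exp(-2*t) + exp(-2*t), -t^2*exp(-2*t)/2 + 3*t*exp(-2*t)]
  [t^2*exp(-2*t)/2 - 5*t*exp(-2*t), t^2*exp(-2*t)/2 - 4*t*exp(-2*t), -t^2*exp(-2*t)/2 + 4*t*exp(-2*t) + exp(-2*t)]

Strategy: write A = P · J · P⁻¹ where J is a Jordan canonical form, so e^{tA} = P · e^{tJ} · P⁻¹, and e^{tJ} can be computed block-by-block.

A has Jordan form
J =
  [-2,  1,  0]
  [ 0, -2,  1]
  [ 0,  0, -2]
(up to reordering of blocks).

Per-block formulas:
  For a 3×3 Jordan block J_3(-2): exp(t · J_3(-2)) = e^(-2t)·(I + t·N + (t^2/2)·N^2), where N is the 3×3 nilpotent shift.

After assembling e^{tJ} and conjugating by P, we get:

e^{tA} =
  [-t*exp(-2*t) + exp(-2*t), -t*exp(-2*t), t*exp(-2*t)]
  [t^2*exp(-2*t)/2 - 4*t*exp(-2*t), t^2*exp(-2*t)/2 - 3*t*exp(-2*t) + exp(-2*t), -t^2*exp(-2*t)/2 + 3*t*exp(-2*t)]
  [t^2*exp(-2*t)/2 - 5*t*exp(-2*t), t^2*exp(-2*t)/2 - 4*t*exp(-2*t), -t^2*exp(-2*t)/2 + 4*t*exp(-2*t) + exp(-2*t)]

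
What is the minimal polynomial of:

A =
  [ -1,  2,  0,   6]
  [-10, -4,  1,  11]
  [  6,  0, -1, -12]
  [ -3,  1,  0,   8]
x^4 - 2*x^3 - 12*x^2 - 14*x - 5

The characteristic polynomial is χ_A(x) = (x - 5)*(x + 1)^3, so the eigenvalues are known. The minimal polynomial is
  m_A(x) = Π_λ (x − λ)^{k_λ}
where k_λ is the size of the *largest* Jordan block for λ (equivalently, the smallest k with (A − λI)^k v = 0 for every generalised eigenvector v of λ).

  λ = -1: largest Jordan block has size 3, contributing (x + 1)^3
  λ = 5: largest Jordan block has size 1, contributing (x − 5)

So m_A(x) = (x - 5)*(x + 1)^3 = x^4 - 2*x^3 - 12*x^2 - 14*x - 5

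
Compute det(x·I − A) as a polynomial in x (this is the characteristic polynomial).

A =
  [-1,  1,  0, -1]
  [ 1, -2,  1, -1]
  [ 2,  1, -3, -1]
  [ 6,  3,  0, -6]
x^4 + 12*x^3 + 54*x^2 + 108*x + 81

Expanding det(x·I − A) (e.g. by cofactor expansion or by noting that A is similar to its Jordan form J, which has the same characteristic polynomial as A) gives
  χ_A(x) = x^4 + 12*x^3 + 54*x^2 + 108*x + 81
which factors as (x + 3)^4. The eigenvalues (with algebraic multiplicities) are λ = -3 with multiplicity 4.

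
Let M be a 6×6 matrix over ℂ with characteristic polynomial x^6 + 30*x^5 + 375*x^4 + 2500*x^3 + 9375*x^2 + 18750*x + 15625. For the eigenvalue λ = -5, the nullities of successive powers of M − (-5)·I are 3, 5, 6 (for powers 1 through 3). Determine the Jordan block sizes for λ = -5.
Block sizes for λ = -5: [3, 2, 1]

From the dimensions of kernels of powers, the number of Jordan blocks of size at least j is d_j − d_{j−1} where d_j = dim ker(N^j) (with d_0 = 0). Computing the differences gives [3, 2, 1].
The number of blocks of size exactly k is (#blocks of size ≥ k) − (#blocks of size ≥ k + 1), so the partition is: 1 block(s) of size 1, 1 block(s) of size 2, 1 block(s) of size 3.
In nonincreasing order the block sizes are [3, 2, 1].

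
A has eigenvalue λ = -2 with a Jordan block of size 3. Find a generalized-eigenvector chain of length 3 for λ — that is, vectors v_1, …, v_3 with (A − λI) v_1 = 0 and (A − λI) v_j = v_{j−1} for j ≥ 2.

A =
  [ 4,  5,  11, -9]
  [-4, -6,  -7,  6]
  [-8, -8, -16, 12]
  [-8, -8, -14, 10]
A Jordan chain for λ = -2 of length 3:
v_1 = (-6, 4, 8, 8)ᵀ
v_2 = (5, -4, -8, -8)ᵀ
v_3 = (0, 1, 0, 0)ᵀ

Let N = A − (-2)·I. We want v_3 with N^3 v_3 = 0 but N^2 v_3 ≠ 0; then v_{j-1} := N · v_j for j = 3, …, 2.

Pick v_3 = (0, 1, 0, 0)ᵀ.
Then v_2 = N · v_3 = (5, -4, -8, -8)ᵀ.
Then v_1 = N · v_2 = (-6, 4, 8, 8)ᵀ.

Sanity check: (A − (-2)·I) v_1 = (0, 0, 0, 0)ᵀ = 0. ✓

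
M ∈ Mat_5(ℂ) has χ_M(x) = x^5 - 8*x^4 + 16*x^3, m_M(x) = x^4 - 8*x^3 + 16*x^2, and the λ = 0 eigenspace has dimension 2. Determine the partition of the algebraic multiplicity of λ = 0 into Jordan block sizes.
Block sizes for λ = 0: [2, 1]

Step 1 — from the characteristic polynomial, algebraic multiplicity of λ = 0 is 3. From dim ker(M − (0)·I) = 2, there are exactly 2 Jordan blocks for λ = 0.
Step 2 — from the minimal polynomial, the factor (x − 0)^2 tells us the largest block for λ = 0 has size 2.
Step 3 — with total size 3, 2 blocks, and largest block 2, the block sizes (in nonincreasing order) are [2, 1].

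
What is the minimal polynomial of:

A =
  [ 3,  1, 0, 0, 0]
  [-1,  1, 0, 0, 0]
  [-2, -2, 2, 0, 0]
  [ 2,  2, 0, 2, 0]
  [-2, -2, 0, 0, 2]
x^2 - 4*x + 4

The characteristic polynomial is χ_A(x) = (x - 2)^5, so the eigenvalues are known. The minimal polynomial is
  m_A(x) = Π_λ (x − λ)^{k_λ}
where k_λ is the size of the *largest* Jordan block for λ (equivalently, the smallest k with (A − λI)^k v = 0 for every generalised eigenvector v of λ).

  λ = 2: largest Jordan block has size 2, contributing (x − 2)^2

So m_A(x) = (x - 2)^2 = x^2 - 4*x + 4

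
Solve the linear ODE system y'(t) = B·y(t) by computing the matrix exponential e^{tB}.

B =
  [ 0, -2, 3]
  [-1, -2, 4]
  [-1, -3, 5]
e^{tB} =
  [-t*exp(t) + exp(t), -t^2*exp(t)/2 - 2*t*exp(t), t^2*exp(t)/2 + 3*t*exp(t)]
  [-t*exp(t), -t^2*exp(t)/2 - 3*t*exp(t) + exp(t), t^2*exp(t)/2 + 4*t*exp(t)]
  [-t*exp(t), -t^2*exp(t)/2 - 3*t*exp(t), t^2*exp(t)/2 + 4*t*exp(t) + exp(t)]

Strategy: write B = P · J · P⁻¹ where J is a Jordan canonical form, so e^{tB} = P · e^{tJ} · P⁻¹, and e^{tJ} can be computed block-by-block.

B has Jordan form
J =
  [1, 1, 0]
  [0, 1, 1]
  [0, 0, 1]
(up to reordering of blocks).

Per-block formulas:
  For a 3×3 Jordan block J_3(1): exp(t · J_3(1)) = e^(1t)·(I + t·N + (t^2/2)·N^2), where N is the 3×3 nilpotent shift.

After assembling e^{tJ} and conjugating by P, we get:

e^{tB} =
  [-t*exp(t) + exp(t), -t^2*exp(t)/2 - 2*t*exp(t), t^2*exp(t)/2 + 3*t*exp(t)]
  [-t*exp(t), -t^2*exp(t)/2 - 3*t*exp(t) + exp(t), t^2*exp(t)/2 + 4*t*exp(t)]
  [-t*exp(t), -t^2*exp(t)/2 - 3*t*exp(t), t^2*exp(t)/2 + 4*t*exp(t) + exp(t)]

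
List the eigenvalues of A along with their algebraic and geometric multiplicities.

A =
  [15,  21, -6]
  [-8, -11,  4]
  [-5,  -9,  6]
λ = 3: alg = 2, geom = 1; λ = 4: alg = 1, geom = 1

Step 1 — factor the characteristic polynomial to read off the algebraic multiplicities:
  χ_A(x) = (x - 4)*(x - 3)^2

Step 2 — compute geometric multiplicities via the rank-nullity identity g(λ) = n − rank(A − λI):
  rank(A − (3)·I) = 2, so dim ker(A − (3)·I) = n − 2 = 1
  rank(A − (4)·I) = 2, so dim ker(A − (4)·I) = n − 2 = 1

Summary:
  λ = 3: algebraic multiplicity = 2, geometric multiplicity = 1
  λ = 4: algebraic multiplicity = 1, geometric multiplicity = 1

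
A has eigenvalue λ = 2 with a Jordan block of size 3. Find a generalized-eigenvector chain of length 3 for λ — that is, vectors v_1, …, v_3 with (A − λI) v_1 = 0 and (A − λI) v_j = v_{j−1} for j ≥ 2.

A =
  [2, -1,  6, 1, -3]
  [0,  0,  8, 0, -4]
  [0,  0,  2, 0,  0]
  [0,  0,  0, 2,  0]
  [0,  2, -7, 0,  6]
A Jordan chain for λ = 2 of length 3:
v_1 = (1, 0, 0, 0, 0)ᵀ
v_2 = (3, 2, 0, 0, -1)ᵀ
v_3 = (0, 3, 1, 0, 0)ᵀ

Let N = A − (2)·I. We want v_3 with N^3 v_3 = 0 but N^2 v_3 ≠ 0; then v_{j-1} := N · v_j for j = 3, …, 2.

Pick v_3 = (0, 3, 1, 0, 0)ᵀ.
Then v_2 = N · v_3 = (3, 2, 0, 0, -1)ᵀ.
Then v_1 = N · v_2 = (1, 0, 0, 0, 0)ᵀ.

Sanity check: (A − (2)·I) v_1 = (0, 0, 0, 0, 0)ᵀ = 0. ✓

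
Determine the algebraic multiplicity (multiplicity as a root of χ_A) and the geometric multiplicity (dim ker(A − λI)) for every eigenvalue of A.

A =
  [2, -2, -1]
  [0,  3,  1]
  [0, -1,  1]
λ = 2: alg = 3, geom = 1

Step 1 — factor the characteristic polynomial to read off the algebraic multiplicities:
  χ_A(x) = (x - 2)^3

Step 2 — compute geometric multiplicities via the rank-nullity identity g(λ) = n − rank(A − λI):
  rank(A − (2)·I) = 2, so dim ker(A − (2)·I) = n − 2 = 1

Summary:
  λ = 2: algebraic multiplicity = 3, geometric multiplicity = 1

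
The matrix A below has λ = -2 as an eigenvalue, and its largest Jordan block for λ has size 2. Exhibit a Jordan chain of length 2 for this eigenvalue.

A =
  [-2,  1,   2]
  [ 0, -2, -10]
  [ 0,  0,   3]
A Jordan chain for λ = -2 of length 2:
v_1 = (1, 0, 0)ᵀ
v_2 = (0, 1, 0)ᵀ

Let N = A − (-2)·I. We want v_2 with N^2 v_2 = 0 but N^1 v_2 ≠ 0; then v_{j-1} := N · v_j for j = 2, …, 2.

Pick v_2 = (0, 1, 0)ᵀ.
Then v_1 = N · v_2 = (1, 0, 0)ᵀ.

Sanity check: (A − (-2)·I) v_1 = (0, 0, 0)ᵀ = 0. ✓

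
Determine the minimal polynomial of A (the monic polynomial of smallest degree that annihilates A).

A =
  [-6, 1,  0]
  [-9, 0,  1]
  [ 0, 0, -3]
x^3 + 9*x^2 + 27*x + 27

The characteristic polynomial is χ_A(x) = (x + 3)^3, so the eigenvalues are known. The minimal polynomial is
  m_A(x) = Π_λ (x − λ)^{k_λ}
where k_λ is the size of the *largest* Jordan block for λ (equivalently, the smallest k with (A − λI)^k v = 0 for every generalised eigenvector v of λ).

  λ = -3: largest Jordan block has size 3, contributing (x + 3)^3

So m_A(x) = (x + 3)^3 = x^3 + 9*x^2 + 27*x + 27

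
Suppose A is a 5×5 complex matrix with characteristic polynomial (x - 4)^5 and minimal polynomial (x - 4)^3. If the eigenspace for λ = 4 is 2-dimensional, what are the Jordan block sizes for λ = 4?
Block sizes for λ = 4: [3, 2]

Step 1 — from the characteristic polynomial, algebraic multiplicity of λ = 4 is 5. From dim ker(A − (4)·I) = 2, there are exactly 2 Jordan blocks for λ = 4.
Step 2 — from the minimal polynomial, the factor (x − 4)^3 tells us the largest block for λ = 4 has size 3.
Step 3 — with total size 5, 2 blocks, and largest block 3, the block sizes (in nonincreasing order) are [3, 2].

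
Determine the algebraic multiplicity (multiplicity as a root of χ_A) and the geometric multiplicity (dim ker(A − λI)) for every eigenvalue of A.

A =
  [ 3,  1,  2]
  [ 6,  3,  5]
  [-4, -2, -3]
λ = 1: alg = 3, geom = 1

Step 1 — factor the characteristic polynomial to read off the algebraic multiplicities:
  χ_A(x) = (x - 1)^3

Step 2 — compute geometric multiplicities via the rank-nullity identity g(λ) = n − rank(A − λI):
  rank(A − (1)·I) = 2, so dim ker(A − (1)·I) = n − 2 = 1

Summary:
  λ = 1: algebraic multiplicity = 3, geometric multiplicity = 1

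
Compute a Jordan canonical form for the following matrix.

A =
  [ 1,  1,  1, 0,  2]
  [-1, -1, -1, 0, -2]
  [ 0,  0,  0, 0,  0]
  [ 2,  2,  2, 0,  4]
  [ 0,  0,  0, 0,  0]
J_2(0) ⊕ J_1(0) ⊕ J_1(0) ⊕ J_1(0)

The characteristic polynomial is
  det(x·I − A) = x^5

Eigenvalues and multiplicities (the geometric multiplicity of λ is n − rank(A − λI), which equals the number of Jordan blocks for λ):
  λ = 0: algebraic multiplicity = 5, geometric multiplicity = 4

Determining the block sizes for each eigenvalue:
  λ = 0: 4 blocks summing to 5 forces exactly one block of size 2 and the rest size 1 → block sizes [2, 1, 1, 1]

Assembling the blocks gives a Jordan form
J =
  [0, 1, 0, 0, 0]
  [0, 0, 0, 0, 0]
  [0, 0, 0, 0, 0]
  [0, 0, 0, 0, 0]
  [0, 0, 0, 0, 0]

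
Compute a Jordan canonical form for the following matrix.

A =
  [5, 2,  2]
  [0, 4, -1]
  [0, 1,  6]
J_2(5) ⊕ J_1(5)

The characteristic polynomial is
  det(x·I − A) = x^3 - 15*x^2 + 75*x - 125 = (x - 5)^3

Eigenvalues and multiplicities (the geometric multiplicity of λ is n − rank(A − λI), which equals the number of Jordan blocks for λ):
  λ = 5: algebraic multiplicity = 3, geometric multiplicity = 2

Determining the block sizes for each eigenvalue:
  λ = 5: 2 blocks summing to 3 forces exactly one block of size 2 and the rest size 1 → block sizes [2, 1]

Assembling the blocks gives a Jordan form
J =
  [5, 1, 0]
  [0, 5, 0]
  [0, 0, 5]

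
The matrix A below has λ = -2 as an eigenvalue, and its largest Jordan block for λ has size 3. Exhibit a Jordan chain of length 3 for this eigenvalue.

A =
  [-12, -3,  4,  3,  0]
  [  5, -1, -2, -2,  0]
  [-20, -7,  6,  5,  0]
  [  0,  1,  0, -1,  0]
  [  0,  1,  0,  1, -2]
A Jordan chain for λ = -2 of length 3:
v_1 = (5, -5, 5, 5, 5)ᵀ
v_2 = (-10, 5, -20, 0, 0)ᵀ
v_3 = (1, 0, 0, 0, 0)ᵀ

Let N = A − (-2)·I. We want v_3 with N^3 v_3 = 0 but N^2 v_3 ≠ 0; then v_{j-1} := N · v_j for j = 3, …, 2.

Pick v_3 = (1, 0, 0, 0, 0)ᵀ.
Then v_2 = N · v_3 = (-10, 5, -20, 0, 0)ᵀ.
Then v_1 = N · v_2 = (5, -5, 5, 5, 5)ᵀ.

Sanity check: (A − (-2)·I) v_1 = (0, 0, 0, 0, 0)ᵀ = 0. ✓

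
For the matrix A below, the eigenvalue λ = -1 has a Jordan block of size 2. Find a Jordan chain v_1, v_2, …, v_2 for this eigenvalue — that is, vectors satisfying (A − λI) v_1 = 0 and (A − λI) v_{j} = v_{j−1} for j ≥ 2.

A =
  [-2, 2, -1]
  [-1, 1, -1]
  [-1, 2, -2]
A Jordan chain for λ = -1 of length 2:
v_1 = (-1, -1, -1)ᵀ
v_2 = (1, 0, 0)ᵀ

Let N = A − (-1)·I. We want v_2 with N^2 v_2 = 0 but N^1 v_2 ≠ 0; then v_{j-1} := N · v_j for j = 2, …, 2.

Pick v_2 = (1, 0, 0)ᵀ.
Then v_1 = N · v_2 = (-1, -1, -1)ᵀ.

Sanity check: (A − (-1)·I) v_1 = (0, 0, 0)ᵀ = 0. ✓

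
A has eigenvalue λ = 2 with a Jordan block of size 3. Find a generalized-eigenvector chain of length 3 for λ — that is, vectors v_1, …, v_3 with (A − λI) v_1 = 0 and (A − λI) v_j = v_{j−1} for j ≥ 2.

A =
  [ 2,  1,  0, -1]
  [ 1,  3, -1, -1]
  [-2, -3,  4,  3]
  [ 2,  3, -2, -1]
A Jordan chain for λ = 2 of length 3:
v_1 = (-1, 1, -1, 1)ᵀ
v_2 = (0, 1, -2, 2)ᵀ
v_3 = (1, 0, 0, 0)ᵀ

Let N = A − (2)·I. We want v_3 with N^3 v_3 = 0 but N^2 v_3 ≠ 0; then v_{j-1} := N · v_j for j = 3, …, 2.

Pick v_3 = (1, 0, 0, 0)ᵀ.
Then v_2 = N · v_3 = (0, 1, -2, 2)ᵀ.
Then v_1 = N · v_2 = (-1, 1, -1, 1)ᵀ.

Sanity check: (A − (2)·I) v_1 = (0, 0, 0, 0)ᵀ = 0. ✓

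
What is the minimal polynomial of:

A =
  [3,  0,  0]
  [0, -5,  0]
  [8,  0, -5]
x^2 + 2*x - 15

The characteristic polynomial is χ_A(x) = (x - 3)*(x + 5)^2, so the eigenvalues are known. The minimal polynomial is
  m_A(x) = Π_λ (x − λ)^{k_λ}
where k_λ is the size of the *largest* Jordan block for λ (equivalently, the smallest k with (A − λI)^k v = 0 for every generalised eigenvector v of λ).

  λ = -5: largest Jordan block has size 1, contributing (x + 5)
  λ = 3: largest Jordan block has size 1, contributing (x − 3)

So m_A(x) = (x - 3)*(x + 5) = x^2 + 2*x - 15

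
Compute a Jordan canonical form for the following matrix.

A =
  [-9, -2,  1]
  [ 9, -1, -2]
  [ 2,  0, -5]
J_3(-5)

The characteristic polynomial is
  det(x·I − A) = x^3 + 15*x^2 + 75*x + 125 = (x + 5)^3

Eigenvalues and multiplicities (the geometric multiplicity of λ is n − rank(A − λI), which equals the number of Jordan blocks for λ):
  λ = -5: algebraic multiplicity = 3, geometric multiplicity = 1

Determining the block sizes for each eigenvalue:
  λ = -5: one block (gm = 1), so the single block has size am = 3 → block sizes [3]

Assembling the blocks gives a Jordan form
J =
  [-5,  1,  0]
  [ 0, -5,  1]
  [ 0,  0, -5]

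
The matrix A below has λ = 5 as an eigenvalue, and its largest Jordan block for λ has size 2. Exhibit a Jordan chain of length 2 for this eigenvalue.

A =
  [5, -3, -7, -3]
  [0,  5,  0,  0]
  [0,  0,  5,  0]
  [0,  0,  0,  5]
A Jordan chain for λ = 5 of length 2:
v_1 = (-3, 0, 0, 0)ᵀ
v_2 = (0, 1, 0, 0)ᵀ

Let N = A − (5)·I. We want v_2 with N^2 v_2 = 0 but N^1 v_2 ≠ 0; then v_{j-1} := N · v_j for j = 2, …, 2.

Pick v_2 = (0, 1, 0, 0)ᵀ.
Then v_1 = N · v_2 = (-3, 0, 0, 0)ᵀ.

Sanity check: (A − (5)·I) v_1 = (0, 0, 0, 0)ᵀ = 0. ✓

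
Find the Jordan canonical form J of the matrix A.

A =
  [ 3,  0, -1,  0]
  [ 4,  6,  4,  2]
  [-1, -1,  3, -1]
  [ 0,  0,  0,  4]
J_3(4) ⊕ J_1(4)

The characteristic polynomial is
  det(x·I − A) = x^4 - 16*x^3 + 96*x^2 - 256*x + 256 = (x - 4)^4

Eigenvalues and multiplicities (the geometric multiplicity of λ is n − rank(A − λI), which equals the number of Jordan blocks for λ):
  λ = 4: algebraic multiplicity = 4, geometric multiplicity = 2

Determining the block sizes for each eigenvalue:
  λ = 4: with am = 4 and gm = 2, the partition is not yet determined (e.g. several partitions of 4 into 2 parts exist). Let N = A − (4)·I. Computing rank(N^1) = 2, rank(N^2) = 1, rank(N^3) = 0; the number of blocks of size ≥ j is rank(N^{j−1}) − rank(N^j), giving [2, 1, 1]. So we have 1 block(s) of size 3, 1 block(s) of size 1 → block sizes [3, 1]

Assembling the blocks gives a Jordan form
J =
  [4, 1, 0, 0]
  [0, 4, 1, 0]
  [0, 0, 4, 0]
  [0, 0, 0, 4]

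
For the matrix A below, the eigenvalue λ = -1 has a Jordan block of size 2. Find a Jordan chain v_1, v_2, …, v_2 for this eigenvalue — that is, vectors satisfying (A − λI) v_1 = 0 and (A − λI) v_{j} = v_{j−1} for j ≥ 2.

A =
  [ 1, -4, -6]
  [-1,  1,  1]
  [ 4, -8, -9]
A Jordan chain for λ = -1 of length 2:
v_1 = (-2, -1, 0)ᵀ
v_2 = (2, 0, 1)ᵀ

Let N = A − (-1)·I. We want v_2 with N^2 v_2 = 0 but N^1 v_2 ≠ 0; then v_{j-1} := N · v_j for j = 2, …, 2.

Pick v_2 = (2, 0, 1)ᵀ.
Then v_1 = N · v_2 = (-2, -1, 0)ᵀ.

Sanity check: (A − (-1)·I) v_1 = (0, 0, 0)ᵀ = 0. ✓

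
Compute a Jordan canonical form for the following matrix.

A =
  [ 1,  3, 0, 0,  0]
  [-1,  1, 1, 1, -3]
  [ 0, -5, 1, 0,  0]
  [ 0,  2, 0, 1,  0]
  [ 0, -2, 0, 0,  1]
J_3(1) ⊕ J_1(1) ⊕ J_1(1)

The characteristic polynomial is
  det(x·I − A) = x^5 - 5*x^4 + 10*x^3 - 10*x^2 + 5*x - 1 = (x - 1)^5

Eigenvalues and multiplicities (the geometric multiplicity of λ is n − rank(A − λI), which equals the number of Jordan blocks for λ):
  λ = 1: algebraic multiplicity = 5, geometric multiplicity = 3

Determining the block sizes for each eigenvalue:
  λ = 1: with am = 5 and gm = 3, the partition is not yet determined (e.g. several partitions of 5 into 3 parts exist). Let N = A − (1)·I. Computing rank(N^1) = 2, rank(N^2) = 1, rank(N^3) = 0; the number of blocks of size ≥ j is rank(N^{j−1}) − rank(N^j), giving [3, 1, 1]. So we have 1 block(s) of size 3, 2 block(s) of size 1 → block sizes [3, 1, 1]

Assembling the blocks gives a Jordan form
J =
  [1, 1, 0, 0, 0]
  [0, 1, 1, 0, 0]
  [0, 0, 1, 0, 0]
  [0, 0, 0, 1, 0]
  [0, 0, 0, 0, 1]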